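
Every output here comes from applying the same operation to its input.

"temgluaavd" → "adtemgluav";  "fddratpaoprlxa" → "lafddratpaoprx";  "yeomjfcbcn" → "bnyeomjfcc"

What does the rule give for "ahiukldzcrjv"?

What's happening: move the last 2 characters to the front (rotate right by 2), then swap the first and last characters.
Starting from "ahiukldzcrjv": after the first operation, "jvahiukldzcr"; after the second, "rvahiukldzcj".

rvahiukldzcj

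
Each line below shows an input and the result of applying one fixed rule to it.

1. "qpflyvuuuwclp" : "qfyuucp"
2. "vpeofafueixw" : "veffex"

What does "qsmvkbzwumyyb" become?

The pattern: keep every other character starting from the first (positions 1st, 3rd, 5th, ...).
"qsmvkbzwumyyb" → "qmkzuyb".

qmkzuyb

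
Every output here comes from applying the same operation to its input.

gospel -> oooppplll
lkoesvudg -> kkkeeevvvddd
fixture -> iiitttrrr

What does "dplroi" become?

The transformation: keep every other character starting from the second (positions 2nd, 4th, 6th, ...), then repeat every character 3 times.
Applying that to "dplroi" gives "ppprrriii".

ppprrriii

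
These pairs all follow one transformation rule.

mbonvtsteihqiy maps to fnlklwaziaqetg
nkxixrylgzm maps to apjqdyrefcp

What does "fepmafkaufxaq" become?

esxcsmxpsixwh

The rule is to move the first 3 characters to the end (rotate left by 3), then shift every letter 8 places backward in the alphabet (wrapping around).
Applying both steps to "fepmafkaufxaq": "mafkaufxaqfep", then "esxcsmxpsixwh".
(Check on "mbonvtsteihqiy": → "nvtsteihqiymbo" → "fnlklwaziaqetg" ✓)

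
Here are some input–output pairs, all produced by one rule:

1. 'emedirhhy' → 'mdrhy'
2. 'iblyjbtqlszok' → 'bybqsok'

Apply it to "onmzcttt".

In each case the input is transformed by: swap each adjacent pair of characters (1↔2, 3↔4, ...), then keep every other character starting from the first (positions 1st, 3rd, 5th, ...).
Applying that to "onmzcttt" gives "nztt".

nztt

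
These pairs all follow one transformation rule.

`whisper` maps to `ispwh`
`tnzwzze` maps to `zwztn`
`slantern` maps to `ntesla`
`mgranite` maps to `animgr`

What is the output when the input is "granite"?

Rule — delete the last 2 characters, then move the last 3 characters to the front (rotate right by 3).
For "granite", step one produces "grani"; step two turns that into "anigr".

anigr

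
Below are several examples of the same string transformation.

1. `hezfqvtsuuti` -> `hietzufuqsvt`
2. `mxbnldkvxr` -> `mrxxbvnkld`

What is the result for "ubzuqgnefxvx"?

uxbvzxufqegn

The pattern: take characters alternately from the front and the back (1st, last, 2nd, 2nd-last, ...).
Applying that to "ubzuqgnefxvx" gives "uxbvzxufqegn".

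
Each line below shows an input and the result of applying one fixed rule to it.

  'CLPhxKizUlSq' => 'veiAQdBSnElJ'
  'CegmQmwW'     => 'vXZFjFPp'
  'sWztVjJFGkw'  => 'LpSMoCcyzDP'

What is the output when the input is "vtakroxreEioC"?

Rule — shift every letter 7 places backward in the alphabet (wrapping around), then flip the case of every letter.
"vtakroxreEioC" → "omtdkhqkxXbhV" → "OMTDKHQKXxBHv".

OMTDKHQKXxBHv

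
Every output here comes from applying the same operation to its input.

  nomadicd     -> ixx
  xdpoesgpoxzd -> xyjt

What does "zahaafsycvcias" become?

uuswm

The pattern: shift every letter 6 places backward in the alphabet (wrapping around), then keep one character in every 3, starting at position 2 (positions 2nd, 5th, 8th, ...).
Doing the same to "zahaafsycvcias": "uuswm".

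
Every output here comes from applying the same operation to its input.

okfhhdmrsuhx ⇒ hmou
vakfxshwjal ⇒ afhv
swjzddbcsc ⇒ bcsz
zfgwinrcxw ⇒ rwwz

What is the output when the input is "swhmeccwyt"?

The rule is to keep one character in every 3, starting at position 1 (positions 1st, 4th, 7th, ...), then sort the characters into alphabetical order.
Working it through for "swhmeccwyt": intermediate "smct", final "cmst".

cmst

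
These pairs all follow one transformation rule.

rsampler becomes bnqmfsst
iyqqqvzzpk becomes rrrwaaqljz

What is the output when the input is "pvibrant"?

jcsbouqw

Each output is the input with this applied: shift every letter 1 place forward in the alphabet (wrapping around), then move the first 2 characters to the end (rotate left by 2).
Doing the same to "pvibrant": "jcsbouqw".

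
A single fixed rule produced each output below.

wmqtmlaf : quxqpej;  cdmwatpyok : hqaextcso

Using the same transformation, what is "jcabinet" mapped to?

gefmrix

Looking at the pairs, the operation is to shift every letter 4 places forward in the alphabet (wrapping around), then delete the first character.
On "jcabinet" that produces "gefmrix".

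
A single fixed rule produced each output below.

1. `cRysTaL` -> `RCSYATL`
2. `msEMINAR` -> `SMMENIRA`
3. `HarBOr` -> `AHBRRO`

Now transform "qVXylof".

What's happening: swap each adjacent pair of characters (1↔2, 3↔4, ...), then convert every letter to uppercase.
Starting from "qVXylof": after the first operation, "VqyXolf"; after the second, "VQYXOLF".

VQYXOLF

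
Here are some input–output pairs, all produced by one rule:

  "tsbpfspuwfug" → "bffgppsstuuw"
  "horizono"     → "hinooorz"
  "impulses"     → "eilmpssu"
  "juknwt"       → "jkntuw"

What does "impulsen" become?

eilmnpsu

The pattern: sort the characters into alphabetical order.
Applying that to "impulsen" gives "eilmnpsu".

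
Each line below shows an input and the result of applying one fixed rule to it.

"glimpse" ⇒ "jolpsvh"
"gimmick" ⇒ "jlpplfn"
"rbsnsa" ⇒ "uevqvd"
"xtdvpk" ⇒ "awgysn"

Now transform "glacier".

jodflhu

Looking at the pairs, the operation is to shift every letter 3 places forward in the alphabet (wrapping around).
For "glacier" the result is "jodflhu".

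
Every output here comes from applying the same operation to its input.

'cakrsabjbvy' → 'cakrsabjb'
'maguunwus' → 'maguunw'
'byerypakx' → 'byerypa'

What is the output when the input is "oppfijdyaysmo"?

Rule — delete the last 2 characters.
For "oppfijdyaysmo" the result is "oppfijdyays".

oppfijdyays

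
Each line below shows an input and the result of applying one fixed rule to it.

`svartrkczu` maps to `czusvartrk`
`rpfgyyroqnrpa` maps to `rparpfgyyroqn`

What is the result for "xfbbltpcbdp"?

The transformation: move the last 3 characters to the front (rotate right by 3).
Doing the same to "xfbbltpcbdp": "bdpxfbbltpc".

bdpxfbbltpc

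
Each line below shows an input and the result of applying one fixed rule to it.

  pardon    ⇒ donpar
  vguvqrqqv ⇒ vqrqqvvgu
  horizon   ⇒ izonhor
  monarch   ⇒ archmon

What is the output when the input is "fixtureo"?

tureofix

Rule — move the first 3 characters to the end (rotate left by 3).
For "fixtureo" the result is "tureofix".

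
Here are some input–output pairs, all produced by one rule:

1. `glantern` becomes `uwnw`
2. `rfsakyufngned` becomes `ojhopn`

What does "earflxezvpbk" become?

jogiyt

Rule — shift every letter 9 places forward in the alphabet (wrapping around), then keep every other character starting from the second (positions 2nd, 4th, 6th, ...).
Starting from "earflxezvpbk": after the first operation, "njaougnieykt"; after the second, "jogiyt".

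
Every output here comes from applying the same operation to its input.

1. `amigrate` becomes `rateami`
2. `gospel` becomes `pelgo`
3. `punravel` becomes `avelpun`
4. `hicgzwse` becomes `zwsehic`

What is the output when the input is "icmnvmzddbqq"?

Looking at the pairs, the operation is to swap the front and back halves of the string, then delete the last character.
Doing the same to "icmnvmzddbqq": "zddbqqicmnv".

zddbqqicmnv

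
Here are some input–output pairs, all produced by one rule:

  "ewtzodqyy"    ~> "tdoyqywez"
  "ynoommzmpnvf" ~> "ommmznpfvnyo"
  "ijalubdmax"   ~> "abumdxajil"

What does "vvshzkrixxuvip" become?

In each case the input is transformed by: swap each adjacent pair of characters (1↔2, 3↔4, ...), then move the first 3 characters to the end (rotate left by 3).
For "vvshzkrixxuvip", step one produces "vvhskzirxxvupi"; step two turns that into "skzirxxvupivvh".

skzirxxvupivvh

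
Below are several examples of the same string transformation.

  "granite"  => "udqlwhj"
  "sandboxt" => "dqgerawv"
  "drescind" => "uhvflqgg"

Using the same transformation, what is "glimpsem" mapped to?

olpsvhpj

The transformation: shift every letter 3 places forward in the alphabet (wrapping around), then move the first character to the end.
For "glimpsem", step one produces "jolpsvhp"; step two turns that into "olpsvhpj".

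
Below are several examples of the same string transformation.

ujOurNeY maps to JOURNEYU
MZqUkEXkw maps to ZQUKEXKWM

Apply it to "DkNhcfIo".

The pattern: move the first character to the end, then convert every letter to uppercase.
So "DkNhcfIo" becomes "KNHCFIOD".

KNHCFIOD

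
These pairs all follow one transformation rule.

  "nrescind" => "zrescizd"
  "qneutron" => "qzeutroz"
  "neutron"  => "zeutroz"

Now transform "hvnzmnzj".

Each output is the input with this applied: replace every "n" with "z".
Doing the same to "hvnzmnzj": "hvzzmzzj".

hvzzmzzj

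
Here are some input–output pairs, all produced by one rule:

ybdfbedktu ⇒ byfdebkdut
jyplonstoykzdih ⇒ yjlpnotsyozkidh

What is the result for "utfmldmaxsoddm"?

The pattern: swap each adjacent pair of characters (1↔2, 3↔4, ...).
Doing the same to "utfmldmaxsoddm": "tumfdlamsxdomd".

tumfdlamsxdomd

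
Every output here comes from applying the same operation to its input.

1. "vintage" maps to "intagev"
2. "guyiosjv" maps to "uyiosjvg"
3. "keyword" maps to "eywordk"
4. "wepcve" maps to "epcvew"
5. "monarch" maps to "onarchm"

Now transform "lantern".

The rule is to move the first character to the end.
On "lantern" that produces "anternl".

anternl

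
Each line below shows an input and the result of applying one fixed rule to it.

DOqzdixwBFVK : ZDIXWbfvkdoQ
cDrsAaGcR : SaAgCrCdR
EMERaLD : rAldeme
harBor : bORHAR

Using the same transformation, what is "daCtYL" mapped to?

TylDAc

Rule — flip the case of every letter, then move the first 3 characters to the end (rotate left by 3).
Starting from "daCtYL": after the first operation, "DAcTyl"; after the second, "TylDAc".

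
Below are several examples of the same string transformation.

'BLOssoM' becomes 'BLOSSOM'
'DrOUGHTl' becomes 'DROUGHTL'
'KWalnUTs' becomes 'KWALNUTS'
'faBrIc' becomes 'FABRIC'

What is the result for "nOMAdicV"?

Each output is the input with this applied: convert every letter to uppercase.
Applying that to "nOMAdicV" gives "NOMADICV".

NOMADICV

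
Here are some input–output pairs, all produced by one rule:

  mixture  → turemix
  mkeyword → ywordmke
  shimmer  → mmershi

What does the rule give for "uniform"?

Rule — move the first 3 characters to the end (rotate left by 3).
On "uniform" that produces "formuni".

formuni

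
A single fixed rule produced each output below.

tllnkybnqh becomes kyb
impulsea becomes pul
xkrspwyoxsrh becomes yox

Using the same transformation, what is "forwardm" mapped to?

rwa

Each output is the input with this applied: delete the last 3 characters, then keep only the last 3 characters.
For "forwardm", step one produces "forwa"; step two turns that into "rwa".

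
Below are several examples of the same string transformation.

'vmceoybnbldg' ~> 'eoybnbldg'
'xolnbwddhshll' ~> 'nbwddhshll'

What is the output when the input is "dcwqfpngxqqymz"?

qfpngxqqymz

Looking at the pairs, the operation is to delete the first 3 characters.
"dcwqfpngxqqymz" → "qfpngxqqymz".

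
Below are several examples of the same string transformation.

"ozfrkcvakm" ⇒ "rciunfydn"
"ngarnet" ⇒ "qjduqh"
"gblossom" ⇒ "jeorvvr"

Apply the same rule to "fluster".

ioxvwh

The transformation: delete the last character, then shift every letter 3 places forward in the alphabet (wrapping around).
"fluster" → "fluste" → "ioxvwh".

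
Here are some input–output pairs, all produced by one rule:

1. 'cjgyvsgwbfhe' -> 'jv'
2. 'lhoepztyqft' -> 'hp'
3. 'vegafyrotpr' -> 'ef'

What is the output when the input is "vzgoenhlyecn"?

ze

In each case the input is transformed by: keep one character in every 3, starting at position 2 (positions 2nd, 5th, 8th, ...), then keep only the first 2 characters.
Applying that to "vzgoenhlyecn" gives "ze".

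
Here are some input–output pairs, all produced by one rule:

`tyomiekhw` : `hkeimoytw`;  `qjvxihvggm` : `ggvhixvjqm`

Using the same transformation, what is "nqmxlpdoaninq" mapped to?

In each case the input is transformed by: move the last character to the front, then reverse the string.
Applying both steps to "nqmxlpdoaninq": "qnqmxlpdoanin", then "ninaodplxmqnq".
(Check on "qjvxihvggm": → "mqjvxihvgg" → "ggvhixvjqm" ✓)

ninaodplxmqnq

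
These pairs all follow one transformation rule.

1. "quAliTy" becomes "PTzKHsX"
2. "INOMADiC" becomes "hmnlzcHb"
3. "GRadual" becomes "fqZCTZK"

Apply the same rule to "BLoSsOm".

What's happening: flip the case of every letter, then shift every letter 1 place backward in the alphabet (wrapping around).
Starting from "BLoSsOm": after the first operation, "blOsSoM"; after the second, "akNrRnL".
(Check on "INOMADiC": → "inomadIc" → "hmnlzcHb" ✓)

akNrRnL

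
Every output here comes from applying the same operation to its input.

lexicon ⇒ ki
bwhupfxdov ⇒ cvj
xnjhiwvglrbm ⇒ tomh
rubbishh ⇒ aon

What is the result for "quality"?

The transformation: shift every letter 6 places forward in the alphabet (wrapping around), then keep one character in every 3, starting at position 2 (positions 2nd, 5th, 8th, ...).
For "quality", step one produces "wagroze"; step two turns that into "ao".

ao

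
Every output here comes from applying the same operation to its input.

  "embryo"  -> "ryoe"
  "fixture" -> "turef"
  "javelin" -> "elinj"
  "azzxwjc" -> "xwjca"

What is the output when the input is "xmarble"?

The rule is to move the first 3 characters to the end (rotate left by 3), then delete the last 2 characters.
For "xmarble", step one produces "rblexma"; step two turns that into "rblex".

rblex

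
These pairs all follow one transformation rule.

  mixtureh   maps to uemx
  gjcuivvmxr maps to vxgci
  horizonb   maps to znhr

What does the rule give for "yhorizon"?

ioyo

Rule — keep every other character starting from the first (positions 1st, 3rd, 5th, ...), then move the last 2 characters to the front (rotate right by 2).
Working it through for "yhorizon": intermediate "yoio", final "ioyo".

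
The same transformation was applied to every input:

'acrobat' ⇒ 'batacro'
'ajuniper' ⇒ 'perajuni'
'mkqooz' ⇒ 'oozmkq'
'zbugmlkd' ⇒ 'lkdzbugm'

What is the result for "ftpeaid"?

aidftpe

Each output is the input with this applied: move the last 3 characters to the front (rotate right by 3).
So "ftpeaid" becomes "aidftpe".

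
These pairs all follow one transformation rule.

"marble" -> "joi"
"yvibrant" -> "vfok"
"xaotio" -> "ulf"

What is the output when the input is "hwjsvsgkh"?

Rule — shift every letter 3 places backward in the alphabet (wrapping around), then keep every other character starting from the first (positions 1st, 3rd, 5th, ...).
Working it through for "hwjsvsgkh": intermediate "etgpspdhe", final "egsde".

egsde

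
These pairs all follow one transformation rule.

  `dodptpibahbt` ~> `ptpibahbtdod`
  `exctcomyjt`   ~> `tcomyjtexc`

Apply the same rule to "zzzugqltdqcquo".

The pattern: move the first 3 characters to the end (rotate left by 3).
Applying that to "zzzugqltdqcquo" gives "ugqltdqcquozzz".

ugqltdqcquozzz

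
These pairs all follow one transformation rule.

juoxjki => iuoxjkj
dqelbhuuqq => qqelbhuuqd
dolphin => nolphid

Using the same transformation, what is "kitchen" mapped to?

nitchek

Each output is the input with this applied: swap the first and last characters.
On "kitchen" that produces "nitchek".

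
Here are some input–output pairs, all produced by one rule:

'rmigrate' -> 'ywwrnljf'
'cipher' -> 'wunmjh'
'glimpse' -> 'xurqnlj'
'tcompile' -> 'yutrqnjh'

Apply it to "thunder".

zywsmji

The rule is to shift every letter 5 places forward in the alphabet (wrapping around), then sort the characters into reverse alphabetical order.
"thunder" → "ymzsijw" → "zywsmji".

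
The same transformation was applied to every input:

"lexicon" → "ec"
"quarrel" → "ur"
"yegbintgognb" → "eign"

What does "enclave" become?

Looking at the pairs, the operation is to keep one character in every 3, starting at position 2 (positions 2nd, 5th, 8th, ...).
Doing the same to "enclave": "na".

na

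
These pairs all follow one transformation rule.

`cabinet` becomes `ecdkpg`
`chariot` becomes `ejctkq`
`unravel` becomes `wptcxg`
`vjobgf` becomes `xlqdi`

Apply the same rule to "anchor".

Looking at the pairs, the operation is to shift every letter 2 places forward in the alphabet (wrapping around), then delete the last character.
"anchor" → "cpejq".

cpejq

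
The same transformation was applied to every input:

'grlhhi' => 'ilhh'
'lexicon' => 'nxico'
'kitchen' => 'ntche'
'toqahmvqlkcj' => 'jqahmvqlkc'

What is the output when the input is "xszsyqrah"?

hzsyqra

The pattern: delete the first 2 characters, then move the last character to the front.
Working it through for "xszsyqrah": intermediate "zsyqrah", final "hzsyqra".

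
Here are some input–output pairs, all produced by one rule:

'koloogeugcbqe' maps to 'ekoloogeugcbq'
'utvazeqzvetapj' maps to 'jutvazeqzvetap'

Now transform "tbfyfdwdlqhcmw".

Rule — move the last character to the front.
Applying that to "tbfyfdwdlqhcmw" gives "wtbfyfdwdlqhcm".

wtbfyfdwdlqhcm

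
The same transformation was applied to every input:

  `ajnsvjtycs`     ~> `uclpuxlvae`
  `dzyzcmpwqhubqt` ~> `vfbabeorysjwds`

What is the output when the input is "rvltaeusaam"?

otxnvcgwucc

The rule is to move the last character to the front, then shift every letter 2 places forward in the alphabet (wrapping around).
Applying both steps to "rvltaeusaam": "mrvltaeusaa", then "otxnvcgwucc".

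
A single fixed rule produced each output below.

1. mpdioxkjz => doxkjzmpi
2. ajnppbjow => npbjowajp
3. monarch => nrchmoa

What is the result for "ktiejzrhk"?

Rule — move the first 3 characters to the end (rotate left by 3), then swap the first and last characters.
"ktiejzrhk" → "ejzrhkkti" → "ijzrhkkte".

ijzrhkkte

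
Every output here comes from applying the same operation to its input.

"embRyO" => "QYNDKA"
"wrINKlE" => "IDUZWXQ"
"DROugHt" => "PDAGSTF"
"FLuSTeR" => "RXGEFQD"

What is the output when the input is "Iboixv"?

UNAUJH

Each output is the input with this applied: shift every letter 12 places forward in the alphabet (wrapping around), then convert every letter to uppercase.
So "Iboixv" becomes "UNAUJH".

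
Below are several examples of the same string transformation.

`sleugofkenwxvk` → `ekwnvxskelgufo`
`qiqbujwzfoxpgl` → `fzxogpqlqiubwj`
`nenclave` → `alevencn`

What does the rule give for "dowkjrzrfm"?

Rule — swap the front and back halves of the string, then swap each adjacent pair of characters (1↔2, 3↔4, ...).
Doing the same to "dowkjrzrfm": "zrfrdmwojk".

zrfrdmwojk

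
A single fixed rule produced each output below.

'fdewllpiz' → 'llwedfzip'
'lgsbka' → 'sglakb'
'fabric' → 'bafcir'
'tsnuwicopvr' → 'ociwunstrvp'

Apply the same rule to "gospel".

The rule is to move the last 3 characters to the front (rotate right by 3), then reverse the string.
So "gospel" becomes "soglep".

soglep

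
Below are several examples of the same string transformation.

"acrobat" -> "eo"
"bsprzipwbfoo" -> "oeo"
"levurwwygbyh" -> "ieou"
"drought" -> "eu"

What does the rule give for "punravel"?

The transformation: shift every letter 13 places forward in the alphabet (wrapping around) — i.e. ROT13, then keep only the vowels.
So "punravel" becomes "aei".
(Check on "levurwwygbyh": → "yrihejjltolu" → "ieou" ✓)

aei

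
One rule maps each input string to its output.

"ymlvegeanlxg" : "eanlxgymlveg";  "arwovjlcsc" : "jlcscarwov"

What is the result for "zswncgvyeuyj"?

vyeuyjzswncg

What's happening: swap the front and back halves of the string.
On "zswncgvyeuyj" that produces "vyeuyjzswncg".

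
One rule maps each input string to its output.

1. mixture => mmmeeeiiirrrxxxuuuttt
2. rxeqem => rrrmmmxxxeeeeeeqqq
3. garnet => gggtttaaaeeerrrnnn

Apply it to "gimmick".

gggkkkiiicccmmmiiimmm

The pattern: take characters alternately from the front and the back (1st, last, 2nd, 2nd-last, ...), then repeat every character 3 times.
On "gimmick": the first step gives "gkicmim", and the second then gives "gggkkkiiicccmmmiiimmm".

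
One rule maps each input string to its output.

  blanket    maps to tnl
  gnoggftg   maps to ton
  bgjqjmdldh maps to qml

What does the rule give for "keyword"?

ywr

In each case the input is transformed by: sort the characters into reverse alphabetical order, then keep only the first 3 characters.
On "keyword": the first step gives "ywroked", and the second then gives "ywr".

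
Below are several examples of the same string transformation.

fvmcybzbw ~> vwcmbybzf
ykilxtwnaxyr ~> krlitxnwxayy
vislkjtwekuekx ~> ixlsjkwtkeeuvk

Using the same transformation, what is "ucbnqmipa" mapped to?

canbmqpiu

Looking at the pairs, the operation is to swap the first and last characters, then swap each adjacent pair of characters (1↔2, 3↔4, ...).
Applying both steps to "ucbnqmipa": "acbnqmipu", then "canbmqpiu".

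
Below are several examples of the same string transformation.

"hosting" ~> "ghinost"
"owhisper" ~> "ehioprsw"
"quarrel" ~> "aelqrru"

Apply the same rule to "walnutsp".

alnpstuw

What's happening: sort the characters into alphabetical order.
Doing the same to "walnutsp": "alnpstuw".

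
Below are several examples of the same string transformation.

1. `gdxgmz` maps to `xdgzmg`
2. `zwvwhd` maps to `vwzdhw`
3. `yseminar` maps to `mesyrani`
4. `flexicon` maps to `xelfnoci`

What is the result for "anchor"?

In each case the input is transformed by: swap the front and back halves of the string, then reverse the string.
For "anchor", step one produces "horanc"; step two turns that into "cnaroh".
(Check on "flexicon": → "iconflex" → "xelfnoci" ✓)

cnaroh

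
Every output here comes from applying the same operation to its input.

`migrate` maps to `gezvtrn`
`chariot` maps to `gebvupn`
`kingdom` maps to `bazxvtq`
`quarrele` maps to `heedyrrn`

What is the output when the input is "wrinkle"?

jeayxvr

Each output is the input with this applied: sort the characters into reverse alphabetical order, then shift every letter 13 places forward in the alphabet (wrapping around) — i.e. ROT13.
Applying both steps to "wrinkle": "wrnlkie", then "jeayxvr".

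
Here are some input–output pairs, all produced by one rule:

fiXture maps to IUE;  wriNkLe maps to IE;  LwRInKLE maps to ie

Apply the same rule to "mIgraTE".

In each case the input is transformed by: flip the case of every letter, then keep only the vowels.
Applying both steps to "mIgraTE": "MiGRAte", then "iAe".

iAe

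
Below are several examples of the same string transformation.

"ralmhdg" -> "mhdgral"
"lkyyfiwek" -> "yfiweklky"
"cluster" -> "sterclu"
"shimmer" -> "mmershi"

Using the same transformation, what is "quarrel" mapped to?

rrelqua

Rule — move the first 3 characters to the end (rotate left by 3).
Doing the same to "quarrel": "rrelqua".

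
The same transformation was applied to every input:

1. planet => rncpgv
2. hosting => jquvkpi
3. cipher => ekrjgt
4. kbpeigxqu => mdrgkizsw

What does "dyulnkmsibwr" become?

fawnpmoukdyt

Rule — shift every letter 2 places forward in the alphabet (wrapping around).
For "dyulnkmsibwr" the result is "fawnpmoukdyt".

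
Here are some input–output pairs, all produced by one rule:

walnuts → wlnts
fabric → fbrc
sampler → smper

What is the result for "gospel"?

Rule — double every character, then keep one character in every 3, starting at position 2 (positions 2nd, 5th, 8th, ...).
Doing the same to "gospel": "gspl".

gspl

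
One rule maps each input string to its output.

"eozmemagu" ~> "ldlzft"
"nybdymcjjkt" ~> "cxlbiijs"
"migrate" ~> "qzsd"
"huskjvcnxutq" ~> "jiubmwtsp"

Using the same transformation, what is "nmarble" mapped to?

In each case the input is transformed by: shift every letter 1 place backward in the alphabet (wrapping around), then delete the first 3 characters.
For "nmarble", step one produces "mlzqakd"; step two turns that into "qakd".

qakd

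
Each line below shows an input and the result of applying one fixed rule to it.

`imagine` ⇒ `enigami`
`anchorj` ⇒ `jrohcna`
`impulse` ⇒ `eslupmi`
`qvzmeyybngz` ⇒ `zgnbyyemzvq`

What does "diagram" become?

Each output is the input with this applied: reverse the string.
So "diagram" becomes "margaid".

margaid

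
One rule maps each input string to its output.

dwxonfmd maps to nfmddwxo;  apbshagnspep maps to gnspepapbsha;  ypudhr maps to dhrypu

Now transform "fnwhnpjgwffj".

The transformation: swap the front and back halves of the string.
For "fnwhnpjgwffj" the result is "jgwffjfnwhnp".

jgwffjfnwhnp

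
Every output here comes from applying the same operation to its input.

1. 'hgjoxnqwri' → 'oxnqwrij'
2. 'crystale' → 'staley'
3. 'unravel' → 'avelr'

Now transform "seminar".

inarm

Rule — delete the first 2 characters, then move the first character to the end.
Applying that to "seminar" gives "inarm".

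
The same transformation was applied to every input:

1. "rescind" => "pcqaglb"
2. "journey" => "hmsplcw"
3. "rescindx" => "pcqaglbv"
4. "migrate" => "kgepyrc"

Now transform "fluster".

In each case the input is transformed by: shift every letter 2 places backward in the alphabet (wrapping around).
For "fluster" the result is "djsqrcp".

djsqrcp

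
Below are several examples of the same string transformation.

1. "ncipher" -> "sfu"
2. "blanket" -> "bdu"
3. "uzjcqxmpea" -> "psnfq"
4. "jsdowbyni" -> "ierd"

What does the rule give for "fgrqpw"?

wgm

The transformation: keep every other character starting from the second (positions 2nd, 4th, 6th, ...), then shift every letter 10 places backward in the alphabet (wrapping around).
Applying both steps to "fgrqpw": "gqw", then "wgm".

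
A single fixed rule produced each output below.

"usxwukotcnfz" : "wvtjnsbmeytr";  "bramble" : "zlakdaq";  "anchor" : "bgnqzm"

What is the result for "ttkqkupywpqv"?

Each output is the input with this applied: shift every letter 1 place backward in the alphabet (wrapping around), then move the first 2 characters to the end (rotate left by 2).
Doing the same to "ttkqkupywpqv": "jpjtoxvopuss".

jpjtoxvopuss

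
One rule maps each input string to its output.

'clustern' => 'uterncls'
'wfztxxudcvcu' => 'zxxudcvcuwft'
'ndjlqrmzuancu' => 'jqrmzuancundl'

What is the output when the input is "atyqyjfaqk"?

Rule — move the first 3 characters to the end (rotate left by 3), then swap the first and last characters.
"atyqyjfaqk" → "qyjfaqkaty" → "yyjfaqkatq".

yyjfaqkatq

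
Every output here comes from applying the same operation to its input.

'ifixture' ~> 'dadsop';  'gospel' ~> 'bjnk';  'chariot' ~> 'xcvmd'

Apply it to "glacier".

bgvxd

The rule is to shift every letter 5 places backward in the alphabet (wrapping around), then delete the last 2 characters.
For "glacier" the result is "bgvxd".
(Check on "chariot": → "xcvmdjo" → "xcvmd" ✓)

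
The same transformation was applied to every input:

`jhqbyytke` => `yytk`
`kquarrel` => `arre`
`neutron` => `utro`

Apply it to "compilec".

pile

Rule — move the last character to the front, then keep only the last 4 characters.
For "compilec", step one produces "ccompile"; step two turns that into "pile".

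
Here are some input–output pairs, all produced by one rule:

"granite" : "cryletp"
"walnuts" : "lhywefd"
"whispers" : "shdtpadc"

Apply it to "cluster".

wndfpec

The pattern: shift every letter 11 places forward in the alphabet (wrapping around), then swap each adjacent pair of characters (1↔2, 3↔4, ...).
Applying that to "cluster" gives "wndfpec".
(Check on "walnuts": → "hlwyfed" → "lhywefd" ✓)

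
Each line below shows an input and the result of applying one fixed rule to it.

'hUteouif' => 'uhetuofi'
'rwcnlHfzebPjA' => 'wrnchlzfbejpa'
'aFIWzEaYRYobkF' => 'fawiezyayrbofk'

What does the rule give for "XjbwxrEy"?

What's happening: swap each adjacent pair of characters (1↔2, 3↔4, ...), then convert every letter to lowercase.
Starting from "XjbwxrEy": after the first operation, "jXwbrxyE"; after the second, "jxwbrxye".
(Check on "aFIWzEaYRYobkF": → "FaWIEzYaYRboFk" → "fawiezyayrbofk" ✓)

jxwbrxye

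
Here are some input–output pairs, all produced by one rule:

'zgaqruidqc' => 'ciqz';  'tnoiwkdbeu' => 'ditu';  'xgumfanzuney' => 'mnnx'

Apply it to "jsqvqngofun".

The transformation: keep one character in every 3, starting at position 1 (positions 1st, 4th, 7th, ...), then sort the characters into alphabetical order.
Applying both steps to "jsqvqngofun": "jvgu", then "gjuv".
(Check on "tnoiwkdbeu": → "tidu" → "ditu" ✓)

gjuv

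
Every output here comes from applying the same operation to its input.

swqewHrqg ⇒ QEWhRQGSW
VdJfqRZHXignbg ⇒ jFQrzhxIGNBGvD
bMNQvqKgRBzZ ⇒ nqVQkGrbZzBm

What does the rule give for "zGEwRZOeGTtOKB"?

eWrzoEgtTokbZg

The pattern: flip the case of every letter, then move the first 2 characters to the end (rotate left by 2).
Working it through for "zGEwRZOeGTtOKB": intermediate "ZgeWrzoEgtTokb", final "eWrzoEgtTokbZg".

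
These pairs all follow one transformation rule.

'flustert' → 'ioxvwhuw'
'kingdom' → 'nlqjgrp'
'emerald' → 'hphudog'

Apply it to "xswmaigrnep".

avzpdljuqhs

Rule — shift every letter 3 places forward in the alphabet (wrapping around).
Applying that to "xswmaigrnep" gives "avzpdljuqhs".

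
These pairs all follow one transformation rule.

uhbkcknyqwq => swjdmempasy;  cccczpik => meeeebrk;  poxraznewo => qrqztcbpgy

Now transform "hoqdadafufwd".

fjqsfcfchwhy

The transformation: shift every letter 2 places forward in the alphabet (wrapping around), then move the last character to the front.
Working it through for "hoqdadafufwd": intermediate "jqsfcfchwhyf", final "fjqsfcfchwhy".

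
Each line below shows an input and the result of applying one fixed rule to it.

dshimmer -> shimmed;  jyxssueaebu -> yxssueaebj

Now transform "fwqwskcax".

In each case the input is transformed by: delete the last character, then move the first character to the end.
Working it through for "fwqwskcax": intermediate "fwqwskca", final "wqwskcaf".

wqwskcaf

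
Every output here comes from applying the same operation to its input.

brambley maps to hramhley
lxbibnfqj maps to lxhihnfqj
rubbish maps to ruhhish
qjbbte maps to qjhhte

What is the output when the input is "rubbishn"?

Each output is the input with this applied: replace every "b" with "h".
Applying that to "rubbishn" gives "ruhhishn".

ruhhishn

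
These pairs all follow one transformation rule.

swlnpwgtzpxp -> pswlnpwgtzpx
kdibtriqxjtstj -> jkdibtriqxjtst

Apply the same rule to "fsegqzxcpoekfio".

ofsegqzxcpoekfi

Each output is the input with this applied: move the last character to the front.
"fsegqzxcpoekfio" → "ofsegqzxcpoekfi".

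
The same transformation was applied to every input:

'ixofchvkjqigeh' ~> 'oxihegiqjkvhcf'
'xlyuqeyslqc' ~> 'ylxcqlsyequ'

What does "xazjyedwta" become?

Each output is the input with this applied: reverse the string, then move the last 3 characters to the front (rotate right by 3).
Doing the same to "xazjyedwta": "zaxatwdeyj".
(Check on "xlyuqeyslqc": → "cqlsyequylx" → "ylxcqlsyequ" ✓)

zaxatwdeyj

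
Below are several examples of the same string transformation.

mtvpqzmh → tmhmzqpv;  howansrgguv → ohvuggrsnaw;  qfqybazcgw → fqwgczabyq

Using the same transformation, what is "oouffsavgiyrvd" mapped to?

oodvryigvasffu

The rule is to move the first 2 characters to the end (rotate left by 2), then reverse the string.
So "oouffsavgiyrvd" becomes "oodvryigvasffu".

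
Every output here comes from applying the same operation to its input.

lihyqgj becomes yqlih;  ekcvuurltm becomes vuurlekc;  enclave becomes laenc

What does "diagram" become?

Rule — delete the last 2 characters, then move the first 3 characters to the end (rotate left by 3).
Starting from "diagram": after the first operation, "diagr"; after the second, "grdia".
(Check on "lihyqgj": → "lihyq" → "yqlih" ✓)

grdia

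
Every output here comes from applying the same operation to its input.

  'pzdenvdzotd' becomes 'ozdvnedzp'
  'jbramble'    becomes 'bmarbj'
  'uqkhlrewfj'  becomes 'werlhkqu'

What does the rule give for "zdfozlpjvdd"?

The pattern: delete the last 2 characters, then reverse the string.
Applying both steps to "zdfozlpjvdd": "zdfozlpjv", then "vjplzofdz".

vjplzofdz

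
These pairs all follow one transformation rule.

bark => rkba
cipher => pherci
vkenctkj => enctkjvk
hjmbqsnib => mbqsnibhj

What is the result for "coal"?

Each output is the input with this applied: move the first 2 characters to the end (rotate left by 2).
On "coal" that produces "alco".

alco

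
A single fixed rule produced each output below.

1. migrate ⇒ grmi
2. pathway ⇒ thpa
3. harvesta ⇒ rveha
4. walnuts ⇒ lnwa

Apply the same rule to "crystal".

yscr

What's happening: delete the last 3 characters, then move the first 2 characters to the end (rotate left by 2).
Applying that to "crystal" gives "yscr".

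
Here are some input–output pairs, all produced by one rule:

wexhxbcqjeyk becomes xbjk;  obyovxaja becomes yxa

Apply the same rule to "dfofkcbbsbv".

The pattern: keep one character in every 3, starting at position 3 (positions 3rd, 6th, 9th, ...).
For "dfofkcbbsbv" the result is "ocs".

ocs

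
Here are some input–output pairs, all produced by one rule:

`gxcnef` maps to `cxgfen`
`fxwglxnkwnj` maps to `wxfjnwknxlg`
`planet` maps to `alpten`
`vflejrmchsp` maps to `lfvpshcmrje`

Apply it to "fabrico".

Rule — move the first 3 characters to the end (rotate left by 3), then reverse the string.
Applying both steps to "fabrico": "ricofab", then "bafocir".

bafocir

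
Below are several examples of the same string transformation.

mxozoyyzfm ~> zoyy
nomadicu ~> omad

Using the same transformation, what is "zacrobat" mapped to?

The transformation: move the last 3 characters to the front (rotate right by 3), then keep only the last 4 characters.
"zacrobat" → "batzacro" → "acro".

acro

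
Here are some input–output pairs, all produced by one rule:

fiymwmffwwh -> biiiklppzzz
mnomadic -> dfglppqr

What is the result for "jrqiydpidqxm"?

The rule is to shift every letter 3 places forward in the alphabet (wrapping around), then sort the characters into alphabetical order.
For "jrqiydpidqxm", step one produces "mutlbgslgtap"; step two turns that into "abggllmpsttu".

abggllmpsttu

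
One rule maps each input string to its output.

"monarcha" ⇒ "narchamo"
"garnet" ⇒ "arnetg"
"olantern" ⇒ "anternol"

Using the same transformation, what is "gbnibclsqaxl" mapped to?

What's happening: move the last 2 characters to the front (rotate right by 2), then swap the front and back halves of the string.
For "gbnibclsqaxl", step one produces "xlgbnibclsqa"; step two turns that into "bclsqaxlgbni".
(Check on "garnet": → "etgarn" → "arnetg" ✓)

bclsqaxlgbni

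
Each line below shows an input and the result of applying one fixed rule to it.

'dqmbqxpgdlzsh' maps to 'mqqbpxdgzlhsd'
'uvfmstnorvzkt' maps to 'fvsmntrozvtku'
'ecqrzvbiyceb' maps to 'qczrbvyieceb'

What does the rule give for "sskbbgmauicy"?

The rule is to move the first character to the end, then swap each adjacent pair of characters (1↔2, 3↔4, ...).
"sskbbgmauicy" → "skbbgmauicys" → "ksbbmguacisy".

ksbbmguacisy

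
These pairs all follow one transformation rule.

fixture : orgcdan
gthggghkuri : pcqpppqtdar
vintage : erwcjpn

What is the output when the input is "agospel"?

jpxbynu

What's happening: shift every letter 9 places forward in the alphabet (wrapping around).
So "agospel" becomes "jpxbynu".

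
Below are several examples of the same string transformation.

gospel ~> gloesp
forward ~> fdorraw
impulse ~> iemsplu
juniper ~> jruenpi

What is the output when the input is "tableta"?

Rule — take characters alternately from the front and the back (1st, last, 2nd, 2nd-last, ...).
Doing the same to "tableta": "taatbel".

taatbel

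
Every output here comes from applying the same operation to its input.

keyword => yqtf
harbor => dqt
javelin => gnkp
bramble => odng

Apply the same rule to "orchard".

jctf

Looking at the pairs, the operation is to delete the first 3 characters, then shift every letter 2 places forward in the alphabet (wrapping around).
Working it through for "orchard": intermediate "hard", final "jctf".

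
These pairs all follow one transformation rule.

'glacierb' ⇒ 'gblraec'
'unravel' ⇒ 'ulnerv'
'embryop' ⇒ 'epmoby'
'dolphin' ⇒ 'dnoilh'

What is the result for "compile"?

ceolmi

The transformation: take characters alternately from the front and the back (1st, last, 2nd, 2nd-last, ...), then delete the last character.
Working it through for "compile": intermediate "ceolmip", final "ceolmi".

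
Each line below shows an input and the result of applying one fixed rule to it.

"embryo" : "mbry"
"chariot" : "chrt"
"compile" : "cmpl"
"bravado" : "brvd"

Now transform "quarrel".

qrrl

In each case the input is transformed by: remove every vowel.
Applying that to "quarrel" gives "qrrl".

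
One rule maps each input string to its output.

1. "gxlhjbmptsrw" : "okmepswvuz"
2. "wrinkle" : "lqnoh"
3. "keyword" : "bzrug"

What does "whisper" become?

lvshu

Rule — shift every letter 3 places forward in the alphabet (wrapping around), then delete the first 2 characters.
Doing the same to "whisper": "lvshu".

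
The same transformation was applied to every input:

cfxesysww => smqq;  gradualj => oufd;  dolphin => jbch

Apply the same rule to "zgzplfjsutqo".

Rule — shift every letter 6 places backward in the alphabet (wrapping around), then keep only the last 4 characters.
Applying that to "zgzplfjsutqo" gives "onki".

onki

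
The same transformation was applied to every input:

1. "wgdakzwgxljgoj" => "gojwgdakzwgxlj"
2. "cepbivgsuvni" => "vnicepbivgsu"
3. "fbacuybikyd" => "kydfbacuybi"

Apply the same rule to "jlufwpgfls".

What's happening: move the last 3 characters to the front (rotate right by 3).
Doing the same to "jlufwpgfls": "flsjlufwpg".

flsjlufwpg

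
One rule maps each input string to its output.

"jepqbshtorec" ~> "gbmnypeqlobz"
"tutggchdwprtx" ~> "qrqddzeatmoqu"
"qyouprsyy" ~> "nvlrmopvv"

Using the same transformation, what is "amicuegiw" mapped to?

xjfzrbdft

Looking at the pairs, the operation is to shift every letter 3 places backward in the alphabet (wrapping around).
So "amicuegiw" becomes "xjfzrbdft".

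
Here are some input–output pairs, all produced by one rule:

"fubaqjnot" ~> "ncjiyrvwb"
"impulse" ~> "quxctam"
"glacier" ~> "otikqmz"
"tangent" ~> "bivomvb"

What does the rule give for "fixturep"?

Each output is the input with this applied: shift every letter 8 places forward in the alphabet (wrapping around).
Applying that to "fixturep" gives "nqfbczmx".

nqfbczmx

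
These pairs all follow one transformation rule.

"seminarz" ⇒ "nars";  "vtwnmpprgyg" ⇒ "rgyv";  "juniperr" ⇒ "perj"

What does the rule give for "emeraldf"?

alde

In each case the input is transformed by: swap the first and last characters, then keep only the last 4 characters.
Applying both steps to "emeraldf": "fmeralde", then "alde".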